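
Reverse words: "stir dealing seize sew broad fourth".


Original: "stir dealing seize sew broad fourth"
Words (1..n): stir | dealing | seize | sew | broad | fourth
Reversed (n..1): fourth | broad | sew | seize | dealing | stir
Result = "fourth broad sew seize dealing stir"


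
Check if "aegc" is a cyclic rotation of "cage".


Word: "cage", Candidate: "aegc"
Method: check if candidate is substring of word+word
"cagecage" contains "aegc"? No
Is rotation = No


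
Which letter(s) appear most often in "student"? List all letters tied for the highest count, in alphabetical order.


Word: "student"
Letter counts:
  'd': 1
  'e': 1
  'n': 1
  's': 1
  't': 2
  'u': 1
Maximum count = 2
Most frequent = 't' (2 times each)


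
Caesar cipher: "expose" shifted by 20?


Word: "expose"
Shift: 20
Each letter → (letter + shift) mod 26:
  'e' (4) + 20 = 24 → 'y'
  'x' (23) + 20 = 17 → 'r'
  'p' (15) + 20 = 9 → 'j'
  'o' (14) + 20 = 8 → 'i'
  's' (18) + 20 = 12 → 'm'
  'e' (4) + 20 = 24 → 'y'
Result = "yrjimy"


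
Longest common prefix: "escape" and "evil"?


Word 1: "escape"
Word 2: "evil"
Comparing from start:
  Pos 0: 'e' == 'e'
  Pos 1: 's' != 'v' (stop)
LCP = "e" (length 1)


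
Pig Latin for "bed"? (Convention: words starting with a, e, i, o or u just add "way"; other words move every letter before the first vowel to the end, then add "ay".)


Word: "bed"
Starts with consonant(s) → move to end, add 'ay'
Consonant cluster: "b"
Pig Latin = "edbay"


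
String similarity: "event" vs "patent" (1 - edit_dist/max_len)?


Word 1: "event" (length 5)
Word 2: "patent" (length 6)
One optimal edit sequence:
  1. insert 'p'  (+1)
  2. substitute 'e' -> 'a'  (+1)
  3. substitute 'v' -> 't'  (+1)
  4. keep 'e'
  5. keep 'n'
  6. keep 't'
Edit distance = 3
Max length = max(5, 6) = 6
Similarity = 1 - 3/6
= 0.5000


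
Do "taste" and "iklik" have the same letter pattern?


Pattern of "taste": [0, 1, 2, 0, 3]
Pattern of "iklik": [0, 1, 2, 0, 1]
Patterns do not match
Same pattern = No


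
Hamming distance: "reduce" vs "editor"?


Comparing character by character (same length = 6):
  Pos 0: 'r' vs 'e' !=
  Pos 1: 'e' vs 'd' !=
  Pos 2: 'd' vs 'i' !=
  Pos 3: 'u' vs 't' !=
  Pos 4: 'c' vs 'o' !=
  Pos 5: 'e' vs 'r' !=
Hamming distance = 6


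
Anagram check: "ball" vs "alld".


Word 1: "ball" → sorted: abll
Word 2: "alld" → sorted: adll
Same letters? abll != adll
Anagram = No


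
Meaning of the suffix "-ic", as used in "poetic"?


Suffix: -ic
Example: poetic = poet + -ic
Meaning = relating to


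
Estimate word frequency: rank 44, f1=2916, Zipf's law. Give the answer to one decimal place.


Zipf's law: f(r) = f(1) / r
f(1) = 2916
f(44) = 2916 / 44
= 66.3 occurrences


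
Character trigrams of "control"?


Word: "control" (length 7)
Number of trigrams = 7 - 3 + 1 = 5
  Position 0: "con"
  Position 1: "ont"
  Position 2: "ntr"
  Position 3: "tro"
  Position 4: "rol"
Trigrams = "con", "ont", "ntr", "tro", "rol"


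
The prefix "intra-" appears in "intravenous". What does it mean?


Prefix: intra-
Example: intravenous = intra- + venous
Meaning = within


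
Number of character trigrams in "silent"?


Word: "silent" (length 6)
Number of 3-grams = length - 3 + 1 = 6 - 3 + 1
= 4


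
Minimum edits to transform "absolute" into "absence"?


Word 1: "absolute" (length 8)
Word 2: "absence" (length 7)
One optimal edit sequence (insert/delete/substitute each cost 1):
  1. keep 'a'
  2. keep 'b'
  3. keep 's'
  4. delete 'o'  (+1)
  5. substitute 'l' -> 'e'  (+1)
  6. substitute 'u' -> 'n'  (+1)
  7. substitute 't' -> 'c'  (+1)
  8. keep 'e'
Total edit operations: 4
Edit distance = 4


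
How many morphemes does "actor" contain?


Word: "actor"
Morphemes: act + -or
Each morpheme carries meaning
= 2 morphemes


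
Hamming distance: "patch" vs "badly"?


Comparing character by character (same length = 5):
  Pos 0: 'p' vs 'b' !=
  Pos 1: 'a' vs 'a' =
  Pos 2: 't' vs 'd' !=
  Pos 3: 'c' vs 'l' !=
  Pos 4: 'h' vs 'y' !=
Hamming distance = 4


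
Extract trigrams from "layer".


Word: "layer" (length 5)
Number of trigrams = 5 - 3 + 1 = 3
  Position 0: "lay"
  Position 1: "aye"
  Position 2: "yer"
Trigrams = "lay", "aye", "yer"


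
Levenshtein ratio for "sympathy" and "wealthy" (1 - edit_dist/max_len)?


Word 1: "sympathy" (length 8)
Word 2: "wealthy" (length 7)
One optimal edit sequence:
  1. delete 's'  (+1)
  2. substitute 'y' -> 'w'  (+1)
  3. substitute 'm' -> 'e'  (+1)
  4. substitute 'p' -> 'a'  (+1)
  5. substitute 'a' -> 'l'  (+1)
  6. keep 't'
  7. keep 'h'
  8. keep 'y'
Edit distance = 5
Max length = max(8, 7) = 8
Similarity = 1 - 5/8
= 0.3750


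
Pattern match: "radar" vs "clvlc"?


Pattern of "radar": [0, 1, 2, 1, 0]
Pattern of "clvlc": [0, 1, 2, 1, 0]
Patterns match
Same pattern = Yes


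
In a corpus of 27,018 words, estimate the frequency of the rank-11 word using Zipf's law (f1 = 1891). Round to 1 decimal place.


Zipf's law: f(r) = f(1) / r
f(1) = 1891
f(11) = 1891 / 11
= 171.9 occurrences


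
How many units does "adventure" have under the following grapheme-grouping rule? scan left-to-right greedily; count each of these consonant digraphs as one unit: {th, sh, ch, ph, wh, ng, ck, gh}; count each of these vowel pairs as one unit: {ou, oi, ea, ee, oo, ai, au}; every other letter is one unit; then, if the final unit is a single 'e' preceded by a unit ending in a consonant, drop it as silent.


Word: "adventure" (9 letters)
Left-to-right scan:
  (1) 'a' (letter)
  (2) 'd' (letter)
  (3) 'v' (letter)
  (4) 'e' (letter)
  (5) 'n' (letter)
  (6) 't' (letter)
  (7) 'u' (letter)
  (8) 'r' (letter)
  (9) 'e' (letter)
Units from scan: 9
Final unit is 'e' after a consonant -> drop as silent (-1)
Sound units = 8 units


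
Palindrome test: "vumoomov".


Word: "vumoomov"
Reversed: "vomoomuv"
Forward == Backward? vumoomov != vomoomuv
Palindrome = No


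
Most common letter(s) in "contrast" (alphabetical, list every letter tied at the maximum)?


Word: "contrast"
Letter counts:
  'a': 1
  'c': 1
  'n': 1
  'o': 1
  'r': 1
  's': 1
  't': 2
Maximum count = 2
Most frequent = 't' (2 times each)


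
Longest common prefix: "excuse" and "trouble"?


Word 1: "excuse"
Word 2: "trouble"
Comparing from start:
  Pos 0: 'e' != 't' (stop)
LCP = "" (length 0)


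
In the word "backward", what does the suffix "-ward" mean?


Suffix: -ward
As in: backward -> back + -ward
Meaning = in the direction of


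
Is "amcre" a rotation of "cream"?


Word: "cream", Candidate: "amcre"
Method: check if candidate is substring of word+word
"creamcream" contains "amcre"? Yes
Is rotation = Yes


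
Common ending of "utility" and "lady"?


Word 1: "utility"
Word 2: "lady"
Comparing from end:
  Pos -1: 'y' == 'y'
  Pos -2: 't' != 'd' (stop)
LCS = "y" (length 1)


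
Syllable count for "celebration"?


Word: "celebration"
Syllable breakdown: cel / e / bra / tion
Counting: 4 parts
= 4 syllables


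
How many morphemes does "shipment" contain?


Word: "shipment"
Morphemes: ship / -ment
Each morpheme carries meaning
= 2 morphemes


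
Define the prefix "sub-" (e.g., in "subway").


Prefix: sub-
As in: subway -> sub- + way
Meaning = under / below


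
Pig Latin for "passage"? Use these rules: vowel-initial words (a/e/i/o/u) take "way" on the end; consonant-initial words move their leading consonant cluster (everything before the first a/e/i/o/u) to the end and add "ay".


Word: "passage"
Starts with consonant(s) → move to end, add 'ay'
Consonant cluster: "p"
Pig Latin = "assagepay"


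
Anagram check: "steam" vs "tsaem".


Word 1: "steam" → sorted: aemst
Word 2: "tsaem" → sorted: aemst
Same letters? aemst == aemst
Anagram = Yes


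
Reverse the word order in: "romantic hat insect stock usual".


Original: "romantic hat insect stock usual"
Words (1..n): romantic | hat | insect | stock | usual
Reversed (n..1): usual | stock | insect | hat | romantic
Result = "usual stock insect hat romantic"


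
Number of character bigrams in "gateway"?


Word: "gateway" (length 7)
Number of 2-grams = length - 2 + 1 = 7 - 2 + 1
= 6


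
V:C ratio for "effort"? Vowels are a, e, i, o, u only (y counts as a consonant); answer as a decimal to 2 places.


Word: "effort"
Vowels (a,e,i,o,u): 2
Consonants: 4
Ratio = 2/4
= 0.50


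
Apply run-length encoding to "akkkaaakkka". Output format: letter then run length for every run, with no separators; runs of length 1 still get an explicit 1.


String: "akkkaaakkka"
Scanning for consecutive runs:
  'a' x 1
  'k' x 3
  'a' x 3
  'k' x 3
  'a' x 1
RLE = "a1k3a3k3a1"


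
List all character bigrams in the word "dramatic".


Word: "dramatic" (length 8)
Number of bigrams = 8 - 2 + 1 = 7
  Position 0: "dr"
  Position 1: "ra"
  Position 2: "am"
  Position 3: "ma"
  Position 4: "at"
  Position 5: "ti"
  Position 6: "ic"
Bigrams = "dr", "ra", "am", "ma", "at", "ti", "ic"


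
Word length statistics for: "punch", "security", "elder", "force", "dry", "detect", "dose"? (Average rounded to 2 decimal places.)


Lengths: "punch"=5, "security"=8, "elder"=5, "force"=5, "dry"=3, "detect"=6, "dose"=4
Sum = 36, Count = 7
Average = 36/7 = 5.14
= avg=5.14, min=3, max=8


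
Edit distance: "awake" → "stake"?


Word 1: "awake" (length 5)
Word 2: "stake" (length 5)
One optimal edit sequence (insert/delete/substitute each cost 1):
  1. substitute 'a' -> 's'  (+1)
  2. substitute 'w' -> 't'  (+1)
  3. keep 'a'
  4. keep 'k'
  5. keep 'e'
Total edit operations: 2
Edit distance = 2


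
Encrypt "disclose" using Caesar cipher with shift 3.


Word: "disclose"
Shift: 3
Each letter → (letter + shift) mod 26:
  'd' (3) + 3 = 6 → 'g'
  'i' (8) + 3 = 11 → 'l'
  's' (18) + 3 = 21 → 'v'
  'c' (2) + 3 = 5 → 'f'
  'l' (11) + 3 = 14 → 'o'
  'o' (14) + 3 = 17 → 'r'
  's' (18) + 3 = 21 → 'v'
  'e' (4) + 3 = 7 → 'h'
Result = "glvforvh"


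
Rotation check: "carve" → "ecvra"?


Word: "carve", Candidate: "ecvra"
Method: check if candidate is substring of word+word
"carvecarve" contains "ecvra"? No
Is rotation = No


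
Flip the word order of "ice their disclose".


Original: "ice their disclose"
Words (1..n): ice | their | disclose
Reversed (n..1): disclose | their | ice
Result = "disclose their ice"


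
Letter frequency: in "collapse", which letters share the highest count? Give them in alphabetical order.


Word: "collapse"
Letter counts:
  'a': 1
  'c': 1
  'e': 1
  'l': 2
  'o': 1
  'p': 1
  's': 1
Maximum count = 2
Most frequent = 'l' (2 times each)


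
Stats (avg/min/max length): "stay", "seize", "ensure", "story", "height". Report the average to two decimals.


Lengths: "stay"=4, "seize"=5, "ensure"=6, "story"=5, "height"=6
Sum = 26, Count = 5
Average = 26/5 = 5.20
= avg=5.20, min=4, max=6


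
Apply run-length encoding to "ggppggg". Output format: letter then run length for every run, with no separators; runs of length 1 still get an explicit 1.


String: "ggppggg"
Scanning for consecutive runs:
  'g' x 2
  'p' x 2
  'g' x 3
RLE = "g2p2g3"


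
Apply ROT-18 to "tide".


Word: "tide"
Shift: 18
Each letter → (letter + shift) mod 26:
  't' (19) + 18 = 11 → 'l'
  'i' (8) + 18 = 0 → 'a'
  'd' (3) + 18 = 21 → 'v'
  'e' (4) + 18 = 22 → 'w'
Result = "lavw"


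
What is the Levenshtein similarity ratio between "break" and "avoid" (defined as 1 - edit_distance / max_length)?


Word 1: "break" (length 5)
Word 2: "avoid" (length 5)
One optimal edit sequence:
  1. substitute 'b' -> 'a'  (+1)
  2. substitute 'r' -> 'v'  (+1)
  3. substitute 'e' -> 'o'  (+1)
  4. substitute 'a' -> 'i'  (+1)
  5. substitute 'k' -> 'd'  (+1)
Edit distance = 5
Max length = max(5, 5) = 5
Similarity = 1 - 5/5
= 0.0000


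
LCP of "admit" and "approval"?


Word 1: "admit"
Word 2: "approval"
Comparing from start:
  Pos 0: 'a' == 'a'
  Pos 1: 'd' != 'p' (stop)
LCP = "a" (length 1)


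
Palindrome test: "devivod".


Word: "devivod"
Reversed: "dovived"
Forward == Backward? devivod != dovived
Palindrome = No


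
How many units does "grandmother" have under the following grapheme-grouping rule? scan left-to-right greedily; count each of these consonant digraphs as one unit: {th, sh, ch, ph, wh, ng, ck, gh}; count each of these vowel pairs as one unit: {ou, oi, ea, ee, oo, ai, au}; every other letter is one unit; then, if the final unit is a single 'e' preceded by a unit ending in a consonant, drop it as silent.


Word: "grandmother" (11 letters)
Left-to-right scan:
  (1) 'g' (letter)
  (2) 'r' (letter)
  (3) 'a' (letter)
  (4) 'n' (letter)
  (5) 'd' (letter)
  (6) 'm' (letter)
  (7) 'o' (letter)
  (8) 'th' (digraph)
  (9) 'e' (letter)
  (10) 'r' (letter)
Units from scan: 10
Sound units = 10 units


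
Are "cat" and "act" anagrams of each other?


Word 1: "cat" → sorted: act
Word 2: "act" → sorted: act
Same letters? act == act
Anagram = Yes


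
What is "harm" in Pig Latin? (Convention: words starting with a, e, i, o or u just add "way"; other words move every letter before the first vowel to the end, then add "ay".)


Word: "harm"
Starts with consonant(s) → move to end, add 'ay'
Consonant cluster: "h"
Pig Latin = "armhay"


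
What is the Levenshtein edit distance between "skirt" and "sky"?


Word 1: "skirt" (length 5)
Word 2: "sky" (length 3)
One optimal edit sequence (insert/delete/substitute each cost 1):
  1. keep 's'
  2. keep 'k'
  3. delete 'i'  (+1)
  4. delete 'r'  (+1)
  5. substitute 't' -> 'y'  (+1)
Total edit operations: 3
Edit distance = 3


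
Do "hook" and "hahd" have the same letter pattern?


Pattern of "hook": [0, 1, 1, 2]
Pattern of "hahd": [0, 1, 0, 2]
Patterns do not match
Same pattern = No


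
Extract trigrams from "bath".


Word: "bath" (length 4)
Number of trigrams = 4 - 3 + 1 = 2
  Position 0: "bat"
  Position 1: "ath"
Trigrams = "bat", "ath"


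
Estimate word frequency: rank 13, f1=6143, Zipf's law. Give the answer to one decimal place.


Zipf's law: f(r) = f(1) / r
f(1) = 6143
f(13) = 6143 / 13
= 472.5 occurrences


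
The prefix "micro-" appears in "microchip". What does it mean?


Prefix: micro-
Example: microchip = micro- + chip
Meaning = small


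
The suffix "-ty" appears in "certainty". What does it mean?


Suffix: -ty
Example: certainty (certain + -ty)
Meaning = quality of


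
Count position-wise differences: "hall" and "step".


Comparing character by character (same length = 4):
  Pos 0: 'h' vs 's' !=
  Pos 1: 'a' vs 't' !=
  Pos 2: 'l' vs 'e' !=
  Pos 3: 'l' vs 'p' !=
Hamming distance = 4


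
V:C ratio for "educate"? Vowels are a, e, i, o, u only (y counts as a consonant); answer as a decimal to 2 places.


Word: "educate"
Vowels (a,e,i,o,u): 4
Consonants: 3
Ratio = 4/3
= 1.33


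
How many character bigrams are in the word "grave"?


Word: "grave" (length 5)
Number of 2-grams = length - 2 + 1 = 5 - 2 + 1
= 4


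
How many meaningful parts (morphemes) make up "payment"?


Word: "payment"
Morphemes: pay | -ment
Each morpheme carries meaning
= 2 morphemes


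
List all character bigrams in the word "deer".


Word: "deer" (length 4)
Number of bigrams = 4 - 2 + 1 = 3
  Position 0: "de"
  Position 1: "ee"
  Position 2: "er"
Bigrams = "de", "ee", "er"


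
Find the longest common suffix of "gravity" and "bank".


Word 1: "gravity"
Word 2: "bank"
Comparing from end:
  Pos -1: 'y' != 'k' (stop)
LCS = "" (length 0)


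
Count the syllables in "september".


Word: "september"
Syllable breakdown: sep | tem | ber
Counting: 3 parts
= 3 syllables


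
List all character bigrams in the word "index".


Word: "index" (length 5)
Number of bigrams = 5 - 2 + 1 = 4
  Position 0: "in"
  Position 1: "nd"
  Position 2: "de"
  Position 3: "ex"
Bigrams = "in", "nd", "de", "ex"


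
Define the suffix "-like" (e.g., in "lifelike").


Suffix: -like
As in: lifelike -> life + -like
Meaning = resembling


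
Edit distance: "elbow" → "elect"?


Word 1: "elbow" (length 5)
Word 2: "elect" (length 5)
One optimal edit sequence (insert/delete/substitute each cost 1):
  1. keep 'e'
  2. keep 'l'
  3. substitute 'b' -> 'e'  (+1)
  4. substitute 'o' -> 'c'  (+1)
  5. substitute 'w' -> 't'  (+1)
Total edit operations: 3
Edit distance = 3


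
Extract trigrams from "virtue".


Word: "virtue" (length 6)
Number of trigrams = 6 - 3 + 1 = 4
  Position 0: "vir"
  Position 1: "irt"
  Position 2: "rtu"
  Position 3: "tue"
Trigrams = "vir", "irt", "rtu", "tue"


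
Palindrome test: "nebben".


Word: "nebben"
Reversed: "nebben"
Forward == Backward? nebben == nebben
Palindrome = Yes


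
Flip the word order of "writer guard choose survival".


Original: "writer guard choose survival"
Words (1..n): writer | guard | choose | survival
Reversed (n..1): survival | choose | guard | writer
Result = "survival choose guard writer"


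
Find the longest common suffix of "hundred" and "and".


Word 1: "hundred"
Word 2: "and"
Comparing from end:
  Pos -1: 'd' == 'd'
  Pos -2: 'e' != 'n' (stop)
LCS = "d" (length 1)


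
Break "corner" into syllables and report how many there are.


Word: "corner"
Syllable breakdown: cor · ner
Counting: 2 parts
= 2 syllables


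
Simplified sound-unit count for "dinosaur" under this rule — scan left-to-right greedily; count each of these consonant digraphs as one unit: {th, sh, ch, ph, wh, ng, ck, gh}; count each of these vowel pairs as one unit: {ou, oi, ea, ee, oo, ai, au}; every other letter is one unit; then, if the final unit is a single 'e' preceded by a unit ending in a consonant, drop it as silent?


Word: "dinosaur" (8 letters)
Left-to-right scan:
  [1] 'd' (letter)
  [2] 'i' (letter)
  [3] 'n' (letter)
  [4] 'o' (letter)
  [5] 's' (letter)
  [6] 'au' (vowel-pair)
  [7] 'r' (letter)
Units from scan: 7
Sound units = 7 units


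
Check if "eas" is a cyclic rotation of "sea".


Word: "sea", Candidate: "eas"
Method: check if candidate is substring of word+word
"seasea" contains "eas"? Yes
Is rotation = Yes


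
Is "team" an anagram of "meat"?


Word 1: "meat" → sorted: aemt
Word 2: "team" → sorted: aemt
Same letters? aemt == aemt
Anagram = Yes


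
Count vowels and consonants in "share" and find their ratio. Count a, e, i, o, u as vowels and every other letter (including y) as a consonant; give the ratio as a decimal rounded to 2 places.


Word: "share"
Vowels (a,e,i,o,u): 2
Consonants: 3
Ratio = 2/3
= 0.67


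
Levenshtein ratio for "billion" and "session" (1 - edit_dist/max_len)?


Word 1: "billion" (length 7)
Word 2: "session" (length 7)
One optimal edit sequence:
  1. substitute 'b' -> 's'  (+1)
  2. substitute 'i' -> 'e'  (+1)
  3. substitute 'l' -> 's'  (+1)
  4. substitute 'l' -> 's'  (+1)
  5. keep 'i'
  6. keep 'o'
  7. keep 'n'
Edit distance = 4
Max length = max(7, 7) = 7
Similarity = 1 - 4/7
= 0.4286


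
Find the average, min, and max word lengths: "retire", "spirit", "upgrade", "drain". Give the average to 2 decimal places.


Lengths: "retire"=6, "spirit"=6, "upgrade"=7, "drain"=5
Sum = 24, Count = 4
Average = 24/4 = 6.00
= avg=6.00, min=5, max=7


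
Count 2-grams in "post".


Word: "post" (length 4)
Number of 2-grams = length - 2 + 1 = 4 - 2 + 1
= 3


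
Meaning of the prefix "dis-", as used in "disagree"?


Prefix: dis-
As in: disagree -> dis- + agree
Meaning = not / opposite


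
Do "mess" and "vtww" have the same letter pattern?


Pattern of "mess": [0, 1, 2, 2]
Pattern of "vtww": [0, 1, 2, 2]
Patterns match
Same pattern = Yes


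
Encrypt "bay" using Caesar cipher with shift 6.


Word: "bay"
Shift: 6
Each letter → (letter + shift) mod 26:
  'b' (1) + 6 = 7 → 'h'
  'a' (0) + 6 = 6 → 'g'
  'y' (24) + 6 = 4 → 'e'
Result = "hge"


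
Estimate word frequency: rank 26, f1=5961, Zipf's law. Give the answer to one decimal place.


Zipf's law: f(r) = f(1) / r
f(1) = 5961
f(26) = 5961 / 26
= 229.3 occurrences


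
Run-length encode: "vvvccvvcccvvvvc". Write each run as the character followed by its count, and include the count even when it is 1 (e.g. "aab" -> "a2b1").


String: "vvvccvvcccvvvvc"
Scanning for consecutive runs:
  'v' x 3
  'c' x 2
  'v' x 2
  'c' x 3
  'v' x 4
  'c' x 1
RLE = "v3c2v2c3v4c1"


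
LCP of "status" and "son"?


Word 1: "status"
Word 2: "son"
Comparing from start:
  Pos 0: 's' == 's'
  Pos 1: 't' != 'o' (stop)
LCP = "s" (length 1)


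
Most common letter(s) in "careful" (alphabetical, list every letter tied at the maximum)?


Word: "careful"
Letter counts:
  'a': 1
  'c': 1
  'e': 1
  'f': 1
  'l': 1
  'r': 1
  'u': 1
Maximum count = 1
Most frequent = 'a', 'c', 'e', 'f', 'l', 'r', 'u' (1 time each)


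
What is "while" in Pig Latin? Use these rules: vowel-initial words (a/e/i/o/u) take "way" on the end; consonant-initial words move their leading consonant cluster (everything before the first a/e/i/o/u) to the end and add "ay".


Word: "while"
Starts with consonant(s) → move to end, add 'ay'
Consonant cluster: "wh"
Pig Latin = "ilewhay"


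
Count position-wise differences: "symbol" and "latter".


Comparing character by character (same length = 6):
  Pos 0: 's' vs 'l' !=
  Pos 1: 'y' vs 'a' !=
  Pos 2: 'm' vs 't' !=
  Pos 3: 'b' vs 't' !=
  Pos 4: 'o' vs 'e' !=
  Pos 5: 'l' vs 'r' !=
Hamming distance = 6


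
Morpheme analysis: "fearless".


Word: "fearless"
Morphemes: fear / -less
Each morpheme carries meaning
= 2 morphemes


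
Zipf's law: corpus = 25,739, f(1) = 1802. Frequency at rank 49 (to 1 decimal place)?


Zipf's law: f(r) = f(1) / r
f(1) = 1802
f(49) = 1802 / 49
= 36.8 occurrences


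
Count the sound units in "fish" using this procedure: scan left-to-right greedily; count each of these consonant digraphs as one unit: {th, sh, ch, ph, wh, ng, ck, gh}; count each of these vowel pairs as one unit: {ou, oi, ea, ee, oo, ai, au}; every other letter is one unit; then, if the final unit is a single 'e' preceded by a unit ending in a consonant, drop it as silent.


Word: "fish" (4 letters)
Left-to-right scan:
  1. 'f' (letter)
  2. 'i' (letter)
  3. 'sh' (digraph)
Units from scan: 3
Sound units = 3 units


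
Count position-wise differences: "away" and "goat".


Comparing character by character (same length = 4):
  Pos 0: 'a' vs 'g' !=
  Pos 1: 'w' vs 'o' !=
  Pos 2: 'a' vs 'a' =
  Pos 3: 'y' vs 't' !=
Hamming distance = 3


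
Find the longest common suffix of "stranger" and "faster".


Word 1: "stranger"
Word 2: "faster"
Comparing from end:
  Pos -1: 'r' == 'r'
  Pos -2: 'e' == 'e'
  Pos -3: 'g' != 't' (stop)
LCS = "er" (length 2)


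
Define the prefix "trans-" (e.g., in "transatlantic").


Prefix: trans-
As in: transatlantic -> trans- + atlantic
Meaning = across


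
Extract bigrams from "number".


Word: "number" (length 6)
Number of bigrams = 6 - 2 + 1 = 5
  Position 0: "nu"
  Position 1: "um"
  Position 2: "mb"
  Position 3: "be"
  Position 4: "er"
Bigrams = "nu", "um", "mb", "be", "er"


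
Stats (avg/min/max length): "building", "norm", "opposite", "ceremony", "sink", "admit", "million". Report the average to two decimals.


Lengths: "building"=8, "norm"=4, "opposite"=8, "ceremony"=8, "sink"=4, "admit"=5, "million"=7
Sum = 44, Count = 7
Average = 44/7 = 6.29
= avg=6.29, min=4, max=8


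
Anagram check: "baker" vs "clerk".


Word 1: "baker" → sorted: abekr
Word 2: "clerk" → sorted: ceklr
Same letters? abekr != ceklr
Anagram = No


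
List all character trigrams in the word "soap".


Word: "soap" (length 4)
Number of trigrams = 4 - 3 + 1 = 2
  Position 0: "soa"
  Position 1: "oap"
Trigrams = "soa", "oap"


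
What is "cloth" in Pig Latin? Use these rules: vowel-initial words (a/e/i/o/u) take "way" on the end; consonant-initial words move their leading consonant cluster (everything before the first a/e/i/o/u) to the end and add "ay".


Word: "cloth"
Starts with consonant(s) → move to end, add 'ay'
Consonant cluster: "cl"
Pig Latin = "othclay"


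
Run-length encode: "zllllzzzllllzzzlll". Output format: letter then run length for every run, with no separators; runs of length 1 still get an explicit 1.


String: "zllllzzzllllzzzlll"
Scanning for consecutive runs:
  'z' x 1
  'l' x 4
  'z' x 3
  'l' x 4
  'z' x 3
  'l' x 3
RLE = "z1l4z3l4z3l3"


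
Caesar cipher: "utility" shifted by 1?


Word: "utility"
Shift: 1
Each letter → (letter + shift) mod 26:
  'u' (20) + 1 = 21 → 'v'
  't' (19) + 1 = 20 → 'u'
  'i' (8) + 1 = 9 → 'j'
  'l' (11) + 1 = 12 → 'm'
  'i' (8) + 1 = 9 → 'j'
  't' (19) + 1 = 20 → 'u'
  'y' (24) + 1 = 25 → 'z'
Result = "vujmjuz"


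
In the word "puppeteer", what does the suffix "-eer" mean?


Suffix: -eer
Example: puppeteer (puppet + -eer)
Meaning = one who is concerned with


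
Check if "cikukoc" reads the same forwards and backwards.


Word: "cikukoc"
Reversed: "cokukic"
Forward == Backward? cikukoc != cokukic
Palindrome = No


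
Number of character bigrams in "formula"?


Word: "formula" (length 7)
Number of 2-grams = length - 2 + 1 = 7 - 2 + 1
= 6


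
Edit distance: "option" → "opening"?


Word 1: "option" (length 6)
Word 2: "opening" (length 7)
One optimal edit sequence (insert/delete/substitute each cost 1):
  1. keep 'o'
  2. keep 'p'
  3. insert 'e'  (+1)
  4. substitute 't' -> 'n'  (+1)
  5. keep 'i'
  6. substitute 'o' -> 'n'  (+1)
  7. substitute 'n' -> 'g'  (+1)
Total edit operations: 4
Edit distance = 4


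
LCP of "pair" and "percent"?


Word 1: "pair"
Word 2: "percent"
Comparing from start:
  Pos 0: 'p' == 'p'
  Pos 1: 'a' != 'e' (stop)
LCP = "p" (length 1)


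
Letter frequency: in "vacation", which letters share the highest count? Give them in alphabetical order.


Word: "vacation"
Letter counts:
  'a': 2
  'c': 1
  'i': 1
  'n': 1
  'o': 1
  't': 1
  'v': 1
Maximum count = 2
Most frequent = 'a' (2 times each)


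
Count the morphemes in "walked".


Word: "walked"
Morphemes: walk / -ed
Each morpheme carries meaning
= 2 morphemes


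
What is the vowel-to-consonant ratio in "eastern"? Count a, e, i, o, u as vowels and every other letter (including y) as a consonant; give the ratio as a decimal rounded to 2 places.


Word: "eastern"
Vowels (a,e,i,o,u): 3
Consonants: 4
Ratio = 3/4
= 0.75


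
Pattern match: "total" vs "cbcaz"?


Pattern of "total": [0, 1, 0, 2, 3]
Pattern of "cbcaz": [0, 1, 0, 2, 3]
Patterns match
Same pattern = Yes


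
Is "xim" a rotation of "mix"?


Word: "mix", Candidate: "xim"
Method: check if candidate is substring of word+word
"mixmix" contains "xim"? No
Is rotation = No


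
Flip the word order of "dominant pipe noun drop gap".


Original: "dominant pipe noun drop gap"
Words (1..n): dominant | pipe | noun | drop | gap
Reversed (n..1): gap | drop | noun | pipe | dominant
Result = "gap drop noun pipe dominant"


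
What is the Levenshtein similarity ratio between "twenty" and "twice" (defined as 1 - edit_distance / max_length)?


Word 1: "twenty" (length 6)
Word 2: "twice" (length 5)
One optimal edit sequence:
  1. keep 't'
  2. keep 'w'
  3. delete 'e'  (+1)
  4. substitute 'n' -> 'i'  (+1)
  5. substitute 't' -> 'c'  (+1)
  6. substitute 'y' -> 'e'  (+1)
Edit distance = 4
Max length = max(6, 5) = 6
Similarity = 1 - 4/6
= 0.3333


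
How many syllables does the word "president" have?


Word: "president"
Syllable breakdown: pres-i-dent
Counting: 3 parts
= 3 syllables


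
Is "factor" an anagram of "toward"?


Word 1: "toward" → sorted: adortw
Word 2: "factor" → sorted: acfort
Same letters? adortw != acfort
Anagram = No


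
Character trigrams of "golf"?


Word: "golf" (length 4)
Number of trigrams = 4 - 3 + 1 = 2
  Position 0: "gol"
  Position 1: "olf"
Trigrams = "gol", "olf"


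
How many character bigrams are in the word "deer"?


Word: "deer" (length 4)
Number of 2-grams = length - 2 + 1 = 4 - 2 + 1
= 3


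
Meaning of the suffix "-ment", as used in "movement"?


Suffix: -ment
As in: movement -> move + -ment
Meaning = result of action


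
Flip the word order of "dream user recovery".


Original: "dream user recovery"
Words (1..n): dream | user | recovery
Reversed (n..1): recovery | user | dream
Result = "recovery user dream"


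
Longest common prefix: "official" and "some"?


Word 1: "official"
Word 2: "some"
Comparing from start:
  Pos 0: 'o' != 's' (stop)
LCP = "" (length 0)


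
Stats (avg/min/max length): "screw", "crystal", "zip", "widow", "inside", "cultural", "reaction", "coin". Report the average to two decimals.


Lengths: "screw"=5, "crystal"=7, "zip"=3, "widow"=5, "inside"=6, "cultural"=8, "reaction"=8, "coin"=4
Sum = 46, Count = 8
Average = 46/8 = 5.75
= avg=5.75, min=3, max=8


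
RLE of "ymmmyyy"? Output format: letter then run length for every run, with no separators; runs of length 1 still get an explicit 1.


String: "ymmmyyy"
Scanning for consecutive runs:
  'y' x 1
  'm' x 3
  'y' x 3
RLE = "y1m3y3"


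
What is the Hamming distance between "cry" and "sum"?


Comparing character by character (same length = 3):
  Pos 0: 'c' vs 's' !=
  Pos 1: 'r' vs 'u' !=
  Pos 2: 'y' vs 'm' !=
Hamming distance = 3


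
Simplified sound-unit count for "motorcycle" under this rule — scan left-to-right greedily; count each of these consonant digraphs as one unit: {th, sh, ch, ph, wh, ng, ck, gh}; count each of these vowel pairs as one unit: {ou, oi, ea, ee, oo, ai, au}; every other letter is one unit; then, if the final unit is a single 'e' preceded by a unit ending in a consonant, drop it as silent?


Word: "motorcycle" (10 letters)
Left-to-right scan:
  (1) 'm' (letter)
  (2) 'o' (letter)
  (3) 't' (letter)
  (4) 'o' (letter)
  (5) 'r' (letter)
  (6) 'c' (letter)
  (7) 'y' (letter)
  (8) 'c' (letter)
  (9) 'l' (letter)
  (10) 'e' (letter)
Units from scan: 10
Final unit is 'e' after a consonant -> drop as silent (-1)
Sound units = 9 units


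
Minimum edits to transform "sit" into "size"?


Word 1: "sit" (length 3)
Word 2: "size" (length 4)
One optimal edit sequence (insert/delete/substitute each cost 1):
  1. keep 's'
  2. keep 'i'
  3. insert 'z'  (+1)
  4. substitute 't' -> 'e'  (+1)
Total edit operations: 2
Edit distance = 2


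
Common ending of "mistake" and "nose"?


Word 1: "mistake"
Word 2: "nose"
Comparing from end:
  Pos -1: 'e' == 'e'
  Pos -2: 'k' != 's' (stop)
LCS = "e" (length 1)


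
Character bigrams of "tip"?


Word: "tip" (length 3)
Number of bigrams = 3 - 2 + 1 = 2
  Position 0: "ti"
  Position 1: "ip"
Bigrams = "ti", "ip"


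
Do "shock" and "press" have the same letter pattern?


Pattern of "shock": [0, 1, 2, 3, 4]
Pattern of "press": [0, 1, 2, 3, 3]
Patterns do not match
Same pattern = No


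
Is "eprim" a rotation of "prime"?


Word: "prime", Candidate: "eprim"
Method: check if candidate is substring of word+word
"primeprime" contains "eprim"? Yes
Is rotation = Yes


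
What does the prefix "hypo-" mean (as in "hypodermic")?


Prefix: hypo-
Example: hypodermic = hypo- + dermic
Meaning = under / below normal


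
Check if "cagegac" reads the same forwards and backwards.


Word: "cagegac"
Reversed: "cagegac"
Forward == Backward? cagegac == cagegac
Palindrome = Yes


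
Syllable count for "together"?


Word: "together"
Syllable breakdown: to · geth · er
Counting: 3 parts
= 3 syllables


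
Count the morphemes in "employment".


Word: "employment"
Morphemes: employ / -ment
Each morpheme carries meaning
= 2 morphemes


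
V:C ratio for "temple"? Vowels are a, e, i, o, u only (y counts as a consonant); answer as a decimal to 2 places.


Word: "temple"
Vowels (a,e,i,o,u): 2
Consonants: 4
Ratio = 2/4
= 0.50


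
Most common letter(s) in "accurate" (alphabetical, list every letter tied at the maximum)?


Word: "accurate"
Letter counts:
  'a': 2
  'c': 2
  'e': 1
  'r': 1
  't': 1
  'u': 1
Maximum count = 2
Most frequent = 'a', 'c' (2 times each)


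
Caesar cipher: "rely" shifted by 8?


Word: "rely"
Shift: 8
Each letter → (letter + shift) mod 26:
  'r' (17) + 8 = 25 → 'z'
  'e' (4) + 8 = 12 → 'm'
  'l' (11) + 8 = 19 → 't'
  'y' (24) + 8 = 6 → 'g'
Result = "zmtg"


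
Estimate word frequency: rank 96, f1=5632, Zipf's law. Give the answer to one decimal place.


Zipf's law: f(r) = f(1) / r
f(1) = 5632
f(96) = 5632 / 96
= 58.7 occurrences


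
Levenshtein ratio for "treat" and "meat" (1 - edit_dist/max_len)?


Word 1: "treat" (length 5)
Word 2: "meat" (length 4)
One optimal edit sequence:
  1. delete 't'  (+1)
  2. substitute 'r' -> 'm'  (+1)
  3. keep 'e'
  4. keep 'a'
  5. keep 't'
Edit distance = 2
Max length = max(5, 4) = 5
Similarity = 1 - 2/5
= 0.6000


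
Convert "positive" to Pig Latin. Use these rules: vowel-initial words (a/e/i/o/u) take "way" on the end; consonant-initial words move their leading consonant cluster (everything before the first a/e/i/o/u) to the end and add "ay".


Word: "positive"
Starts with consonant(s) → move to end, add 'ay'
Consonant cluster: "p"
Pig Latin = "ositivepay"


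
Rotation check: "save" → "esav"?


Word: "save", Candidate: "esav"
Method: check if candidate is substring of word+word
"savesave" contains "esav"? Yes
Is rotation = Yes


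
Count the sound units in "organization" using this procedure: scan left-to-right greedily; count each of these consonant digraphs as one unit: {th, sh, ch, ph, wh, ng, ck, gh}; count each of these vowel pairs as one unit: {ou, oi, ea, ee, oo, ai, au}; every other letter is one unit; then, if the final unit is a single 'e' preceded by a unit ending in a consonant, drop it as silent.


Word: "organization" (12 letters)
Left-to-right scan:
  [1] 'o' (letter)
  [2] 'r' (letter)
  [3] 'g' (letter)
  [4] 'a' (letter)
  [5] 'n' (letter)
  [6] 'i' (letter)
  [7] 'z' (letter)
  [8] 'a' (letter)
  [9] 't' (letter)
  [10] 'i' (letter)
  [11] 'o' (letter)
  [12] 'n' (letter)
Units from scan: 12
Sound units = 12 units


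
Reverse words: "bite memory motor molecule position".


Original: "bite memory motor molecule position"
Words (1..n): bite | memory | motor | molecule | position
Reversed (n..1): position | molecule | motor | memory | bite
Result = "position molecule motor memory bite"


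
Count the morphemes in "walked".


Word: "walked"
Morphemes: walk / -ed
Each morpheme carries meaning
= 2 morphemes


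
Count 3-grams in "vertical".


Word: "vertical" (length 8)
Number of 3-grams = length - 3 + 1 = 8 - 3 + 1
= 6


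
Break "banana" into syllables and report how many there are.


Word: "banana"
Syllable breakdown: ba-na-na
Counting: 3 parts
= 3 syllables


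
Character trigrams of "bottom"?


Word: "bottom" (length 6)
Number of trigrams = 6 - 3 + 1 = 4
  Position 0: "bot"
  Position 1: "ott"
  Position 2: "tto"
  Position 3: "tom"
Trigrams = "bot", "ott", "tto", "tom"


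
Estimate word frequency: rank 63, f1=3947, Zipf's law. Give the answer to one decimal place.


Zipf's law: f(r) = f(1) / r
f(1) = 3947
f(63) = 3947 / 63
= 62.7 occurrences


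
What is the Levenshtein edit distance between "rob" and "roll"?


Word 1: "rob" (length 3)
Word 2: "roll" (length 4)
One optimal edit sequence (insert/delete/substitute each cost 1):
  1. keep 'r'
  2. keep 'o'
  3. insert 'l'  (+1)
  4. substitute 'b' -> 'l'  (+1)
Total edit operations: 2
Edit distance = 2


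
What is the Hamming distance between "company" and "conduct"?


Comparing character by character (same length = 7):
  Pos 0: 'c' vs 'c' =
  Pos 1: 'o' vs 'o' =
  Pos 2: 'm' vs 'n' !=
  Pos 3: 'p' vs 'd' !=
  Pos 4: 'a' vs 'u' !=
  Pos 5: 'n' vs 'c' !=
  Pos 6: 'y' vs 't' !=
Hamming distance = 5


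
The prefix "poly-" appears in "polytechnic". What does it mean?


Prefix: poly-
Example: polytechnic = poly- + technic
Meaning = many


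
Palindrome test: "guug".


Word: "guug"
Reversed: "guug"
Forward == Backward? guug == guug
Palindrome = Yes


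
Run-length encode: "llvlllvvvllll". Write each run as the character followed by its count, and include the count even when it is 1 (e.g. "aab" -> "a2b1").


String: "llvlllvvvllll"
Scanning for consecutive runs:
  'l' x 2
  'v' x 1
  'l' x 3
  'v' x 3
  'l' x 4
RLE = "l2v1l3v3l4"


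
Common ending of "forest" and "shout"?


Word 1: "forest"
Word 2: "shout"
Comparing from end:
  Pos -1: 't' == 't'
  Pos -2: 's' != 'u' (stop)
LCS = "t" (length 1)


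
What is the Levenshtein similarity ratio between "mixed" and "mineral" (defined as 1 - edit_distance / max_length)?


Word 1: "mixed" (length 5)
Word 2: "mineral" (length 7)
One optimal edit sequence:
  1. keep 'm'
  2. keep 'i'
  3. substitute 'x' -> 'n'  (+1)
  4. keep 'e'
  5. insert 'r'  (+1)
  6. insert 'a'  (+1)
  7. substitute 'd' -> 'l'  (+1)
Edit distance = 4
Max length = max(5, 7) = 7
Similarity = 1 - 4/7
= 0.4286


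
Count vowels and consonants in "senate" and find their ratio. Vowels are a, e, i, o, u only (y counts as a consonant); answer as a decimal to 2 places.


Word: "senate"
Vowels (a,e,i,o,u): 3
Consonants: 3
Ratio = 3/3
= 1.00


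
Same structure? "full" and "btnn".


Pattern of "full": [0, 1, 2, 2]
Pattern of "btnn": [0, 1, 2, 2]
Patterns match
Same pattern = Yes


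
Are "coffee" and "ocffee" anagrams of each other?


Word 1: "coffee" → sorted: ceeffo
Word 2: "ocffee" → sorted: ceeffo
Same letters? ceeffo == ceeffo
Anagram = Yes


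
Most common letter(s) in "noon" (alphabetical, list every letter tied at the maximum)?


Word: "noon"
Letter counts:
  'n': 2
  'o': 2
Maximum count = 2
Most frequent = 'n', 'o' (2 times each)


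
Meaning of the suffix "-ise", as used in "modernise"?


Suffix: -ise
Example: modernise = modern + -ise
Meaning = to make


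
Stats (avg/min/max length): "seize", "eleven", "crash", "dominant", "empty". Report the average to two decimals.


Lengths: "seize"=5, "eleven"=6, "crash"=5, "dominant"=8, "empty"=5
Sum = 29, Count = 5
Average = 29/5 = 5.80
= avg=5.80, min=5, max=8


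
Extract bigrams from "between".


Word: "between" (length 7)
Number of bigrams = 7 - 2 + 1 = 6
  Position 0: "be"
  Position 1: "et"
  Position 2: "tw"
  Position 3: "we"
  Position 4: "ee"
  Position 5: "en"
Bigrams = "be", "et", "tw", "we", "ee", "en"


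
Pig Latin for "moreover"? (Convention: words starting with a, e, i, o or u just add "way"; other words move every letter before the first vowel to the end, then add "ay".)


Word: "moreover"
Starts with consonant(s) → move to end, add 'ay'
Consonant cluster: "m"
Pig Latin = "oreovermay"


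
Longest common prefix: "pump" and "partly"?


Word 1: "pump"
Word 2: "partly"
Comparing from start:
  Pos 0: 'p' == 'p'
  Pos 1: 'u' != 'a' (stop)
LCP = "p" (length 1)


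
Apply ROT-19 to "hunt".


Word: "hunt"
Shift: 19
Each letter → (letter + shift) mod 26:
  'h' (7) + 19 = 0 → 'a'
  'u' (20) + 19 = 13 → 'n'
  'n' (13) + 19 = 6 → 'g'
  't' (19) + 19 = 12 → 'm'
Result = "angm"


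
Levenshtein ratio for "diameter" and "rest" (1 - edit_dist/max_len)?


Word 1: "diameter" (length 8)
Word 2: "rest" (length 4)
One optimal edit sequence:
  1. delete 'd'  (+1)
  2. delete 'i'  (+1)
  3. delete 'a'  (+1)
  4. substitute 'm' -> 'r'  (+1)
  5. keep 'e'
  6. delete 't'  (+1)
  7. substitute 'e' -> 's'  (+1)
  8. substitute 'r' -> 't'  (+1)
Edit distance = 7
Max length = max(8, 4) = 8
Similarity = 1 - 7/8
= 0.1250


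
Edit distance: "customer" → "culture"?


Word 1: "customer" (length 8)
Word 2: "culture" (length 7)
One optimal edit sequence (insert/delete/substitute each cost 1):
  1. keep 'c'
  2. keep 'u'
  3. substitute 's' -> 'l'  (+1)
  4. keep 't'
  5. substitute 'o' -> 'u'  (+1)
  6. substitute 'm' -> 'r'  (+1)
  7. keep 'e'
  8. delete 'r'  (+1)
Total edit operations: 4
Edit distance = 4
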